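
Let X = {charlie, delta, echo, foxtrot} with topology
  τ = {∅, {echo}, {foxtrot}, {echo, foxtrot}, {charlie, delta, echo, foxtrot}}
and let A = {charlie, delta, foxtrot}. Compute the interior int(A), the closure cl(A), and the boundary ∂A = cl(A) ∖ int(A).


int(A) = {foxtrot}, cl(A) = {charlie, delta, foxtrot}, ∂A = {charlie, delta}.

Closed sets in (X, τ) are complements of opens:
  closed(X, τ) = {∅, {charlie, delta}, {charlie, delta, echo}, {charlie, delta, foxtrot}, {charlie, delta, echo, foxtrot}}.
int(A) = ⋃ {U ∈ τ : U ⊆ A}. Opens contained in A: ∅, {foxtrot}.
Taking the union of these: int(A) = {foxtrot}.
cl(A) = ⋂ {C closed : A ⊆ C}. Closed sets containing A: {charlie, delta, foxtrot}, {charlie, delta, echo, foxtrot}.
Intersecting these: cl(A) = {charlie, delta, foxtrot}.
∂A = cl(A) ∖ int(A) = {charlie, delta, foxtrot} ∖ {foxtrot} = {charlie, delta}.


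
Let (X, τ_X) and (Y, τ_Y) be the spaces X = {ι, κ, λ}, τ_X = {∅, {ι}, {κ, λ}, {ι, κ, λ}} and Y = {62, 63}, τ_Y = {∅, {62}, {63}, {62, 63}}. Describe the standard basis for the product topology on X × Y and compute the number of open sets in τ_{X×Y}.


Basis B = {∅ × ∅, {ι} × {62}, {ι} × {63}, {ι} × {62, 63}, {κ, λ} × {62}, {κ, λ} × {63}, {ι, κ, λ} × {62}, {ι, κ, λ} × {63}, {κ, λ} × {62, 63}, {ι, κ, λ} × {62, 63}}; |τ_{X×Y}| = 16.

Enumerate products U × V with U ∈ τ_X, V ∈ τ_Y (deduplicated):
  ∅ × ∅ = {} (∅)
  {ι} × {62} = {(ι,62)}
  {ι} × {63} = {(ι,63)}
  {ι} × {62, 63} = {(ι,62), (ι,63)}
  {κ, λ} × {62} = {(κ,62), (λ,62)}
  {κ, λ} × {63} = {(κ,63), (λ,63)}
  {ι, κ, λ} × {62} = {(ι,62), (κ,62), (λ,62)}
  {ι, κ, λ} × {63} = {(ι,63), (κ,63), (λ,63)}
  {κ, λ} × {62, 63} = {(κ,62), (κ,63), (λ,62), (λ,63)}
  {ι, κ, λ} × {62, 63} = {(ι,62), (ι,63), (κ,62), (κ,63), (λ,62), (λ,63)}
These 10 distinct sets form the basis B.
Close under arbitrary unions to get τ_{X×Y}; counting gives |τ_{X×Y}| = 16.


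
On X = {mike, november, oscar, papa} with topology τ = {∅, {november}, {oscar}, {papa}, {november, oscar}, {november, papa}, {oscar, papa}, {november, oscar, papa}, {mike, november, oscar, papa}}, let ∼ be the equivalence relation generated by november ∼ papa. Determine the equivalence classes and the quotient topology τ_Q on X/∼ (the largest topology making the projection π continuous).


X/∼ = {[mike], [november=papa], [oscar]}; |τ_Q| = 5.

Equivalence classes: [mike], [november=papa], [oscar].
Quotient map π: X → X/∼ sends mike ↦ [mike], november ↦ [november=papa], oscar ↦ [oscar], papa ↦ [november=papa].
For each subset V ⊆ X/∼, compute π^{-1}(V) ⊆ X and check whether π^{-1}(V) ∈ τ. V is open in τ_Q iff π^{-1}(V) ∈ τ.
  V = {}: π^{-1}(V) = ∅ ∈ τ ✓.
  V = {[mike]}: π^{-1}(V) = {mike} ∉ τ ✗.
  V = {[november=papa]}: π^{-1}(V) = {november, papa} ∈ τ ✓.
  V = {[mike], [november=papa]}: π^{-1}(V) = {mike, november, papa} ∉ τ ✗.
  V = {[oscar]}: π^{-1}(V) = {oscar} ∈ τ ✓.
  V = {[mike], [oscar]}: π^{-1}(V) = {mike, oscar} ∉ τ ✗.
  V = {[november=papa], [oscar]}: π^{-1}(V) = {november, oscar, papa} ∈ τ ✓.
  V = {[mike], [november=papa], [oscar]}: π^{-1}(V) = {mike, november, oscar, papa} ∈ τ ✓.
Open sets in the quotient: τ_Q = {{}, {[november=papa]}, {[oscar]}, {[november=papa], [oscar]}, {[mike], [november=papa], [oscar]}} (5 elements).


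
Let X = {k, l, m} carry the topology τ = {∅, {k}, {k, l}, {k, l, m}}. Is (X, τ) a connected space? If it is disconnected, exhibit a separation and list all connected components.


(X, τ) is connected.

Find clopen sets (U ∈ τ with X ∖ U ∈ τ):
  U = ∅, X ∖ U = {k, l, m} — both open, so U is clopen.
  U = {k, l, m}, X ∖ U = ∅ — both open, so U is clopen.
Only trivial clopens (∅ and X) exist, so (X, τ) is connected.
Compute connected components by grouping points that agree on all clopens:
  component: {k, l, m}


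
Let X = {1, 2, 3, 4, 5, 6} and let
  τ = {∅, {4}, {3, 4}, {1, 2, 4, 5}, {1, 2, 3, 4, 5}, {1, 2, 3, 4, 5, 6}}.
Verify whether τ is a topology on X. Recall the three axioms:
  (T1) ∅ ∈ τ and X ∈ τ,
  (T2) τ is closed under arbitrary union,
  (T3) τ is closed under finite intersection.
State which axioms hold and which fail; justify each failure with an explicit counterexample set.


τ IS a topology on X.

Axiom (T1): ∅ ∈ τ? Yes; X ∈ τ? Yes.
Axiom (T2/T3): check pairwise unions and intersections of members of τ.
All pairwise intersections and unions checked — each lies in τ. Therefore τ satisfies (T1), (T2), (T3): it IS a topology on X.


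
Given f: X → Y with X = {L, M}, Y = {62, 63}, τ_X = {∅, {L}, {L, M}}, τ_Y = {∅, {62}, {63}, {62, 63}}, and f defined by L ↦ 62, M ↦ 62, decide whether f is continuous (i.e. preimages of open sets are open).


f IS continuous.

Compute f^{-1}(U) for each U ∈ τ_Y:
  U = ∅: f^{-1}(U) = ∅ ∈ τ_X ✓.
  U = {62}: f^{-1}(U) = {L, M} ∈ τ_X ✓.
  U = {63}: f^{-1}(U) = ∅ ∈ τ_X ✓.
  U = {62, 63}: f^{-1}(U) = {L, M} ∈ τ_X ✓.
Every preimage lies in τ_X, so f IS continuous.


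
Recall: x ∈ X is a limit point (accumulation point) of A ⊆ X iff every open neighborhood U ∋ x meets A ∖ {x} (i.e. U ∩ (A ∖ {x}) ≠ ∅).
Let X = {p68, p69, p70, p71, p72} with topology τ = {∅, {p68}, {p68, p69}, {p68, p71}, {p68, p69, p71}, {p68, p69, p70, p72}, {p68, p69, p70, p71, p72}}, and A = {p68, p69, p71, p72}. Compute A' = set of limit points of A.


A' = {p69, p70, p71, p72}

For each x ∈ X, list the open sets U ∈ τ with x ∈ U, then check whether U ∩ (A ∖ {x}) ≠ ∅ for every such U.
  x = p68: open {p68} ∋ x has {p68} ∩ (A ∖ {p68}) = ∅, so x is NOT a limit point.
  x = p69: opens ∋ x are {p68, p69}, {p68, p69, p71}, {p68, p69, p70, p72}, {p68, p69, p70, p71, p72}; each meets A ∖ {p69}, so x IS a limit point.
  x = p70: opens ∋ x are {p68, p69, p70, p72}, {p68, p69, p70, p71, p72}; each meets A ∖ {p70}, so x IS a limit point.
  x = p71: opens ∋ x are {p68, p71}, {p68, p69, p71}, {p68, p69, p70, p71, p72}; each meets A ∖ {p71}, so x IS a limit point.
  x = p72: opens ∋ x are {p68, p69, p70, p72}, {p68, p69, p70, p71, p72}; each meets A ∖ {p72}, so x IS a limit point.
Collecting: A' = {p69, p70, p71, p72}.


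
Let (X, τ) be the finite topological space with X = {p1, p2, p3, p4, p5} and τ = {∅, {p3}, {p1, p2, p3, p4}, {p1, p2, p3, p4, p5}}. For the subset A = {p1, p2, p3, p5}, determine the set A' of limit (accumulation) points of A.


A' = {p1, p2, p4, p5}

For each x ∈ X, list the open sets U ∈ τ with x ∈ U, then check whether U ∩ (A ∖ {x}) ≠ ∅ for every such U.
  x = p1: opens ∋ x are {p1, p2, p3, p4}, {p1, p2, p3, p4, p5}; each meets A ∖ {p1}, so x IS a limit point.
  x = p2: opens ∋ x are {p1, p2, p3, p4}, {p1, p2, p3, p4, p5}; each meets A ∖ {p2}, so x IS a limit point.
  x = p3: open {p3} ∋ x has {p3} ∩ (A ∖ {p3}) = ∅, so x is NOT a limit point.
  x = p4: opens ∋ x are {p1, p2, p3, p4}, {p1, p2, p3, p4, p5}; each meets A ∖ {p4}, so x IS a limit point.
  x = p5: opens ∋ x are {p1, p2, p3, p4, p5}; each meets A ∖ {p5}, so x IS a limit point.
Collecting: A' = {p1, p2, p4, p5}.


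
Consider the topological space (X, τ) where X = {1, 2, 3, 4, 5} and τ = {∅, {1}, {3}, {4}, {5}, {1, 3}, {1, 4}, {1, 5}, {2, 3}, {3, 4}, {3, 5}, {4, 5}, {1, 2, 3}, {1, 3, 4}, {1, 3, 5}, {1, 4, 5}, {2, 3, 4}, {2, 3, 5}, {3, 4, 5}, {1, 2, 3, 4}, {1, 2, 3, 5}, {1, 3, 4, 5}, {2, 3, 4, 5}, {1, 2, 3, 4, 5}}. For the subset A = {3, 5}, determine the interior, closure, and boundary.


int(A) = {3, 5}, cl(A) = {2, 3, 5}, ∂A = {2}.

Closed sets in (X, τ) are complements of opens:
  closed(X, τ) = {∅, {1}, {2}, {4}, {5}, {1, 2}, {1, 4}, {1, 5}, {2, 3}, {2, 4}, {2, 5}, {4, 5}, {1, 2, 3}, {1, 2, 4}, {1, 2, 5}, {1, 4, 5}, {2, 3, 4}, {2, 3, 5}, {2, 4, 5}, {1, 2, 3, 4}, {1, 2, 3, 5}, {1, 2, 4, 5}, {2, 3, 4, 5}, {1, 2, 3, 4, 5}}.
int(A) = ⋃ {U ∈ τ : U ⊆ A}. Opens contained in A: ∅, {3}, {5}, {3, 5}.
Taking the union of these: int(A) = {3, 5}.
cl(A) = ⋂ {C closed : A ⊆ C}. Closed sets containing A: {2, 3, 5}, {1, 2, 3, 5}, {2, 3, 4, 5}, {1, 2, 3, 4, 5}.
Intersecting these: cl(A) = {2, 3, 5}.
∂A = cl(A) ∖ int(A) = {2, 3, 5} ∖ {3, 5} = {2}.


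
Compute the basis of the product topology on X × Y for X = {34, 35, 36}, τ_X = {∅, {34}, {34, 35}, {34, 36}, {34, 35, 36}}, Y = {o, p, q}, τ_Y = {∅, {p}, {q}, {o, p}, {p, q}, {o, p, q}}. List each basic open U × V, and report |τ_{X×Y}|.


Basis B = {∅ × ∅, {34} × {p}, {34} × {q}, {34} × {o, p}, {34} × {p, q}, {34, 35} × {p}, {34, 36} × {p}, {34, 35} × {q}, {34, 36} × {q}, {34} × {o, p, q}, {34, 35, 36} × {p}, {34, 35, 36} × {q}, {34, 35} × {o, p}, {34, 36} × {o, p}, {34, 35} × {p, q}, {34, 36} × {p, q}, {34, 35} × {o, p, q}, {34, 36} × {o, p, q}, {34, 35, 36} × {o, p}, {34, 35, 36} × {p, q}, {34, 35, 36} × {o, p, q}}; |τ_{X×Y}| = 70.

Enumerate products U × V with U ∈ τ_X, V ∈ τ_Y (deduplicated):
  ∅ × ∅ = {} (∅)
  {34} × {p} = {(34,p)}
  {34} × {q} = {(34,q)}
  {34} × {o, p} = {(34,o), (34,p)}
  {34} × {p, q} = {(34,p), (34,q)}
  {34, 35} × {p} = {(34,p), (35,p)}
  {34, 36} × {p} = {(34,p), (36,p)}
  {34, 35} × {q} = {(34,q), (35,q)}
  {34, 36} × {q} = {(34,q), (36,q)}
  {34} × {o, p, q} = {(34,o), (34,p), (34,q)}
  {34, 35, 36} × {p} = {(34,p), (35,p), (36,p)}
  {34, 35, 36} × {q} = {(34,q), (35,q), (36,q)}
  {34, 35} × {o, p} = {(34,o), (34,p), (35,o), (35,p)}
  {34, 36} × {o, p} = {(34,o), (34,p), (36,o), (36,p)}
  {34, 35} × {p, q} = {(34,p), (34,q), (35,p), (35,q)}
  {34, 36} × {p, q} = {(34,p), (34,q), (36,p), (36,q)}
  {34, 35} × {o, p, q} = {(34,o), (34,p), (34,q), (35,o), (35,p), (35,q)}
  {34, 36} × {o, p, q} = {(34,o), (34,p), (34,q), (36,o), (36,p), (36,q)}
  {34, 35, 36} × {o, p} = {(34,o), (34,p), (35,o), (35,p), (36,o), (36,p)}
  {34, 35, 36} × {p, q} = {(34,p), (34,q), (35,p), (35,q), (36,p), (36,q)}
  {34, 35, 36} × {o, p, q} = {(34,o), (34,p), (34,q), (35,o), (35,p), (35,q), (36,o), (36,p), (36,q)}
These 21 distinct sets form the basis B.
Close under arbitrary unions to get τ_{X×Y}; counting gives |τ_{X×Y}| = 70.


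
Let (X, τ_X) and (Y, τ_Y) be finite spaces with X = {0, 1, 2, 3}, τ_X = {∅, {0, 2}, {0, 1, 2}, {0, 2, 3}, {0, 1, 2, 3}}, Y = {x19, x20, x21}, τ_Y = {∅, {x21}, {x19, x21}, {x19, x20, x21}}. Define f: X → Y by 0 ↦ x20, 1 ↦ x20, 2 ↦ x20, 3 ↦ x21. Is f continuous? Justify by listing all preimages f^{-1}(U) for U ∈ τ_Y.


f is NOT continuous.

Compute f^{-1}(U) for each U ∈ τ_Y:
  U = ∅: f^{-1}(U) = ∅ ∈ τ_X ✓.
  U = {x21}: f^{-1}(U) = {3} ∉ τ_X ✗.
  U = {x19, x21}: f^{-1}(U) = {3} ∉ τ_X ✗.
  U = {x19, x20, x21}: f^{-1}(U) = {0, 1, 2, 3} ∈ τ_X ✓.
Found U = {x21} with f^{-1}(U) = {3} not in τ_X. Therefore f is NOT continuous.


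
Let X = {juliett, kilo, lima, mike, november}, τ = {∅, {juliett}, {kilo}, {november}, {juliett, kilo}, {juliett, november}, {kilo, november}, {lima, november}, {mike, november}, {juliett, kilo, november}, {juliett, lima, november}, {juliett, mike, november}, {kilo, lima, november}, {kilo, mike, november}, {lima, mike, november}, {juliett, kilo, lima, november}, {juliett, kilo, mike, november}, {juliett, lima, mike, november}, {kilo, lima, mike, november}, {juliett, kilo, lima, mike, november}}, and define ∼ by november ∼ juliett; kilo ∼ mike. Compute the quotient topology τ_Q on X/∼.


X/∼ = {[juliett=november], [kilo=mike], [lima]}; |τ_Q| = 5.

Equivalence classes: [juliett=november], [kilo=mike], [lima].
Quotient map π: X → X/∼ sends juliett ↦ [juliett=november], kilo ↦ [kilo=mike], lima ↦ [lima], mike ↦ [kilo=mike], november ↦ [juliett=november].
For each subset V ⊆ X/∼, compute π^{-1}(V) ⊆ X and check whether π^{-1}(V) ∈ τ. V is open in τ_Q iff π^{-1}(V) ∈ τ.
  V = {}: π^{-1}(V) = ∅ ∈ τ ✓.
  V = {[juliett=november]}: π^{-1}(V) = {juliett, november} ∈ τ ✓.
  V = {[kilo=mike]}: π^{-1}(V) = {kilo, mike} ∉ τ ✗.
  V = {[juliett=november], [kilo=mike]}: π^{-1}(V) = {juliett, kilo, mike, november} ∈ τ ✓.
  V = {[lima]}: π^{-1}(V) = {lima} ∉ τ ✗.
  V = {[juliett=november], [lima]}: π^{-1}(V) = {juliett, lima, november} ∈ τ ✓.
  V = {[kilo=mike], [lima]}: π^{-1}(V) = {kilo, lima, mike} ∉ τ ✗.
  V = {[juliett=november], [kilo=mike], [lima]}: π^{-1}(V) = {juliett, kilo, lima, mike, november} ∈ τ ✓.
Open sets in the quotient: τ_Q = {{}, {[juliett=november]}, {[juliett=november], [kilo=mike]}, {[juliett=november], [lima]}, {[juliett=november], [kilo=mike], [lima]}} (5 elements).


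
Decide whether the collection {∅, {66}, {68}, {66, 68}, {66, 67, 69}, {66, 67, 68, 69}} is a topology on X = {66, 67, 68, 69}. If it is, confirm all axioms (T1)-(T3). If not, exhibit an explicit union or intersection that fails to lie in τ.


τ IS a topology on X.

Axiom (T1): ∅ ∈ τ? Yes; X ∈ τ? Yes.
Axiom (T2/T3): check pairwise unions and intersections of members of τ.
All pairwise intersections and unions checked — each lies in τ. Therefore τ satisfies (T1), (T2), (T3): it IS a topology on X.


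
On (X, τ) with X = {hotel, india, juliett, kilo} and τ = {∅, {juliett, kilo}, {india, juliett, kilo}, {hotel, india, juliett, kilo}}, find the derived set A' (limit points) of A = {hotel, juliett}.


A' = {hotel, india, kilo}

For each x ∈ X, list the open sets U ∈ τ with x ∈ U, then check whether U ∩ (A ∖ {x}) ≠ ∅ for every such U.
  x = hotel: opens ∋ x are {hotel, india, juliett, kilo}; each meets A ∖ {hotel}, so x IS a limit point.
  x = india: opens ∋ x are {india, juliett, kilo}, {hotel, india, juliett, kilo}; each meets A ∖ {india}, so x IS a limit point.
  x = juliett: open {juliett, kilo} ∋ x has {juliett, kilo} ∩ (A ∖ {juliett}) = ∅, so x is NOT a limit point.
  x = kilo: opens ∋ x are {juliett, kilo}, {india, juliett, kilo}, {hotel, india, juliett, kilo}; each meets A ∖ {kilo}, so x IS a limit point.
Collecting: A' = {hotel, india, kilo}.


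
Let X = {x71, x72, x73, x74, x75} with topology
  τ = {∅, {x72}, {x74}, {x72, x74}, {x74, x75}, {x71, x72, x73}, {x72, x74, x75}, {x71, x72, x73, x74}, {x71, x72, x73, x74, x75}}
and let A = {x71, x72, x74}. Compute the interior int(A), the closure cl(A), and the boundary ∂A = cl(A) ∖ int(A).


int(A) = {x72, x74}, cl(A) = {x71, x72, x73, x74, x75}, ∂A = {x71, x73, x75}.

Closed sets in (X, τ) are complements of opens:
  closed(X, τ) = {∅, {x75}, {x71, x73}, {x74, x75}, {x71, x72, x73}, {x71, x73, x75}, {x71, x72, x73, x75}, {x71, x73, x74, x75}, {x71, x72, x73, x74, x75}}.
int(A) = ⋃ {U ∈ τ : U ⊆ A}. Opens contained in A: ∅, {x72}, {x74}, {x72, x74}.
Taking the union of these: int(A) = {x72, x74}.
cl(A) = ⋂ {C closed : A ⊆ C}. Closed sets containing A: {x71, x72, x73, x74, x75}.
Intersecting these: cl(A) = {x71, x72, x73, x74, x75}.
∂A = cl(A) ∖ int(A) = {x71, x72, x73, x74, x75} ∖ {x72, x74} = {x71, x73, x75}.


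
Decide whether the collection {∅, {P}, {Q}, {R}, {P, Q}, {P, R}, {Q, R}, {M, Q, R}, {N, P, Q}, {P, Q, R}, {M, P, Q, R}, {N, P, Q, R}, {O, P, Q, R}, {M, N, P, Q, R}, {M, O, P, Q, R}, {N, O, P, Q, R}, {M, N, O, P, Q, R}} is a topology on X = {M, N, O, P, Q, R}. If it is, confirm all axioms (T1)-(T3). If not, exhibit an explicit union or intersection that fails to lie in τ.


τ IS a topology on X.

Axiom (T1): ∅ ∈ τ? Yes; X ∈ τ? Yes.
Axiom (T2/T3): check pairwise unions and intersections of members of τ.
All pairwise intersections and unions checked — each lies in τ. Therefore τ satisfies (T1), (T2), (T3): it IS a topology on X.


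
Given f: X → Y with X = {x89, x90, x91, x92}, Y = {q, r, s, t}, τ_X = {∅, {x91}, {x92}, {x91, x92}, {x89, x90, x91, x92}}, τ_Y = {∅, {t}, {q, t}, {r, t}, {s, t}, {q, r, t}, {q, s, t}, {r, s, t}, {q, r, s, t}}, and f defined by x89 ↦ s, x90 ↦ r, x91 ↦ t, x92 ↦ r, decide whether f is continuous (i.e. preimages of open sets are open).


f is NOT continuous.

Compute f^{-1}(U) for each U ∈ τ_Y:
  U = ∅: f^{-1}(U) = ∅ ∈ τ_X ✓.
  U = {t}: f^{-1}(U) = {x91} ∈ τ_X ✓.
  U = {q, t}: f^{-1}(U) = {x91} ∈ τ_X ✓.
  U = {r, t}: f^{-1}(U) = {x90, x91, x92} ∉ τ_X ✗.
  U = {s, t}: f^{-1}(U) = {x89, x91} ∉ τ_X ✗.
  U = {q, r, t}: f^{-1}(U) = {x90, x91, x92} ∉ τ_X ✗.
  U = {q, s, t}: f^{-1}(U) = {x89, x91} ∉ τ_X ✗.
  U = {r, s, t}: f^{-1}(U) = {x89, x90, x91, x92} ∈ τ_X ✓.
  U = {q, r, s, t}: f^{-1}(U) = {x89, x90, x91, x92} ∈ τ_X ✓.
Found U = {r, t} with f^{-1}(U) = {x90, x91, x92} not in τ_X. Therefore f is NOT continuous.


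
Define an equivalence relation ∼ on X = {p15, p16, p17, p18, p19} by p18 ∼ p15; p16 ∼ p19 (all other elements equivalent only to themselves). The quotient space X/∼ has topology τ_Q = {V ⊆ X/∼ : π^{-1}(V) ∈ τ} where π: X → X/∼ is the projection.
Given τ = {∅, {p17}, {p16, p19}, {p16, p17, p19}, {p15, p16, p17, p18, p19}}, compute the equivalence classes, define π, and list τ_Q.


X/∼ = {[p15=p18], [p16=p19], [p17]}; |τ_Q| = 5.

Equivalence classes: [p15=p18], [p16=p19], [p17].
Quotient map π: X → X/∼ sends p15 ↦ [p15=p18], p16 ↦ [p16=p19], p17 ↦ [p17], p18 ↦ [p15=p18], p19 ↦ [p16=p19].
For each subset V ⊆ X/∼, compute π^{-1}(V) ⊆ X and check whether π^{-1}(V) ∈ τ. V is open in τ_Q iff π^{-1}(V) ∈ τ.
  V = {}: π^{-1}(V) = ∅ ∈ τ ✓.
  V = {[p15=p18]}: π^{-1}(V) = {p15, p18} ∉ τ ✗.
  V = {[p16=p19]}: π^{-1}(V) = {p16, p19} ∈ τ ✓.
  V = {[p15=p18], [p16=p19]}: π^{-1}(V) = {p15, p16, p18, p19} ∉ τ ✗.
  V = {[p17]}: π^{-1}(V) = {p17} ∈ τ ✓.
  V = {[p15=p18], [p17]}: π^{-1}(V) = {p15, p17, p18} ∉ τ ✗.
  V = {[p16=p19], [p17]}: π^{-1}(V) = {p16, p17, p19} ∈ τ ✓.
  V = {[p15=p18], [p16=p19], [p17]}: π^{-1}(V) = {p15, p16, p17, p18, p19} ∈ τ ✓.
Open sets in the quotient: τ_Q = {{}, {[p16=p19]}, {[p17]}, {[p16=p19], [p17]}, {[p15=p18], [p16=p19], [p17]}} (5 elements).


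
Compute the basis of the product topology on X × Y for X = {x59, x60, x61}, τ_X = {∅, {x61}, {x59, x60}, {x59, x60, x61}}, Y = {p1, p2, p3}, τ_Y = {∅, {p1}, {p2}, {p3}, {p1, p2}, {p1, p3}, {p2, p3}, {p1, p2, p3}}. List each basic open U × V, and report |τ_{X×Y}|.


Basis B = {∅ × ∅, {x61} × {p1}, {x61} × {p2}, {x61} × {p3}, {x59, x60} × {p1}, {x59, x60} × {p2}, {x59, x60} × {p3}, {x61} × {p1, p2}, {x61} × {p1, p3}, {x61} × {p2, p3}, {x59, x60, x61} × {p1}, {x59, x60, x61} × {p2}, {x59, x60, x61} × {p3}, {x61} × {p1, p2, p3}, {x59, x60} × {p1, p2}, {x59, x60} × {p1, p3}, {x59, x60} × {p2, p3}, {x59, x60} × {p1, p2, p3}, {x59, x60, x61} × {p1, p2}, {x59, x60, x61} × {p1, p3}, {x59, x60, x61} × {p2, p3}, {x59, x60, x61} × {p1, p2, p3}}; |τ_{X×Y}| = 64.

Enumerate products U × V with U ∈ τ_X, V ∈ τ_Y (deduplicated):
  ∅ × ∅ = {} (∅)
  {x61} × {p1} = {(x61,p1)}
  {x61} × {p2} = {(x61,p2)}
  {x61} × {p3} = {(x61,p3)}
  {x59, x60} × {p1} = {(x59,p1), (x60,p1)}
  {x59, x60} × {p2} = {(x59,p2), (x60,p2)}
  {x59, x60} × {p3} = {(x59,p3), (x60,p3)}
  {x61} × {p1, p2} = {(x61,p1), (x61,p2)}
  {x61} × {p1, p3} = {(x61,p1), (x61,p3)}
  {x61} × {p2, p3} = {(x61,p2), (x61,p3)}
  {x59, x60, x61} × {p1} = {(x59,p1), (x60,p1), (x61,p1)}
  {x59, x60, x61} × {p2} = {(x59,p2), (x60,p2), (x61,p2)}
  {x59, x60, x61} × {p3} = {(x59,p3), (x60,p3), (x61,p3)}
  {x61} × {p1, p2, p3} = {(x61,p1), (x61,p2), (x61,p3)}
  {x59, x60} × {p1, p2} = {(x59,p1), (x59,p2), (x60,p1), (x60,p2)}
  {x59, x60} × {p1, p3} = {(x59,p1), (x59,p3), (x60,p1), (x60,p3)}
  {x59, x60} × {p2, p3} = {(x59,p2), (x59,p3), (x60,p2), (x60,p3)}
  {x59, x60} × {p1, p2, p3} = {(x59,p1), (x59,p2), (x59,p3), (x60,p1), (x60,p2), (x60,p3)}
  {x59, x60, x61} × {p1, p2} = {(x59,p1), (x59,p2), (x60,p1), (x60,p2), (x61,p1), (x61,p2)}
  {x59, x60, x61} × {p1, p3} = {(x59,p1), (x59,p3), (x60,p1), (x60,p3), (x61,p1), (x61,p3)}
  {x59, x60, x61} × {p2, p3} = {(x59,p2), (x59,p3), (x60,p2), (x60,p3), (x61,p2), (x61,p3)}
  {x59, x60, x61} × {p1, p2, p3} = {(x59,p1), (x59,p2), (x59,p3), (x60,p1), (x60,p2), (x60,p3), (x61,p1), (x61,p2), (x61,p3)}
These 22 distinct sets form the basis B.
Close under arbitrary unions to get τ_{X×Y}; counting gives |τ_{X×Y}| = 64.


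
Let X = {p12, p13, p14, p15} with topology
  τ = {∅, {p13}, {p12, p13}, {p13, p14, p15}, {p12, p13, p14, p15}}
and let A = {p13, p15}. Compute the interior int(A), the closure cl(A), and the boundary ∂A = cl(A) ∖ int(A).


int(A) = {p13}, cl(A) = {p12, p13, p14, p15}, ∂A = {p12, p14, p15}.

Closed sets in (X, τ) are complements of opens:
  closed(X, τ) = {∅, {p12}, {p14, p15}, {p12, p14, p15}, {p12, p13, p14, p15}}.
int(A) = ⋃ {U ∈ τ : U ⊆ A}. Opens contained in A: ∅, {p13}.
Taking the union of these: int(A) = {p13}.
cl(A) = ⋂ {C closed : A ⊆ C}. Closed sets containing A: {p12, p13, p14, p15}.
Intersecting these: cl(A) = {p12, p13, p14, p15}.
∂A = cl(A) ∖ int(A) = {p12, p13, p14, p15} ∖ {p13} = {p12, p14, p15}.


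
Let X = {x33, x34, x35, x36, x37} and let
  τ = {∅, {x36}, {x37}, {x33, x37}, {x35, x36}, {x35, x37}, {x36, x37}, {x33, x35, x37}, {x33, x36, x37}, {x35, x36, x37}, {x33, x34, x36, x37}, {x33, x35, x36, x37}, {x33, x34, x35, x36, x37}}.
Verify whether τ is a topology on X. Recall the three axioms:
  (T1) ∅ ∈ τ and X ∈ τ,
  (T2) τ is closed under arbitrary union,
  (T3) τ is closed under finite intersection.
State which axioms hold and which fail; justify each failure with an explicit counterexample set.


τ is NOT a topology on X.

Axiom (T1): ∅ ∈ τ? Yes; X ∈ τ? Yes.
Axiom (T2/T3): check pairwise unions and intersections of members of τ.
Counterexample for (T3): {x35, x36} ∩ {x35, x37} = {x35} ∉ τ. Therefore τ is NOT a topology.


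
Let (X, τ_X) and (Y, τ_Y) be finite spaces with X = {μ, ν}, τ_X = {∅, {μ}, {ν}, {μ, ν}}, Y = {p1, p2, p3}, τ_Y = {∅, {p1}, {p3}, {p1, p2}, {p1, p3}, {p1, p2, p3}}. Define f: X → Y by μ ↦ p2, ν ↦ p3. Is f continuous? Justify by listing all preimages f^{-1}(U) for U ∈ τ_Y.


f IS continuous.

Compute f^{-1}(U) for each U ∈ τ_Y:
  U = ∅: f^{-1}(U) = ∅ ∈ τ_X ✓.
  U = {p1}: f^{-1}(U) = ∅ ∈ τ_X ✓.
  U = {p3}: f^{-1}(U) = {ν} ∈ τ_X ✓.
  U = {p1, p2}: f^{-1}(U) = {μ} ∈ τ_X ✓.
  U = {p1, p3}: f^{-1}(U) = {ν} ∈ τ_X ✓.
  U = {p1, p2, p3}: f^{-1}(U) = {μ, ν} ∈ τ_X ✓.
Every preimage lies in τ_X, so f IS continuous.


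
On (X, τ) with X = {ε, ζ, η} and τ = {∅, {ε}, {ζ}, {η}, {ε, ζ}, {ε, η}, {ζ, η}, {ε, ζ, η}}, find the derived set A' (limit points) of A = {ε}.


A' = ∅

For each x ∈ X, list the open sets U ∈ τ with x ∈ U, then check whether U ∩ (A ∖ {x}) ≠ ∅ for every such U.
  x = ε: open {ε} ∋ x has {ε} ∩ (A ∖ {ε}) = ∅, so x is NOT a limit point.
  x = ζ: open {ζ} ∋ x has {ζ} ∩ (A ∖ {ζ}) = ∅, so x is NOT a limit point.
  x = η: open {η} ∋ x has {η} ∩ (A ∖ {η}) = ∅, so x is NOT a limit point.
Collecting: A' = ∅.


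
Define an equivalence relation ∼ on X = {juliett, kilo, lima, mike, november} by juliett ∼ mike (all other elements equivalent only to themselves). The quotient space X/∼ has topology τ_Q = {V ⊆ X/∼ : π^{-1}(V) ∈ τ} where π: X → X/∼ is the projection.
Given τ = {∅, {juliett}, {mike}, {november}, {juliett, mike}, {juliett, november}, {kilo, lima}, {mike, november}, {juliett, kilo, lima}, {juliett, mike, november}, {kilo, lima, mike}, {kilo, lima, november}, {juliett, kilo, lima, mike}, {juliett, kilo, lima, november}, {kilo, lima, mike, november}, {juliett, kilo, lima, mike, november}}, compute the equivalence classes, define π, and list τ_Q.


X/∼ = {[juliett=mike], [kilo], [lima], [november]}; |τ_Q| = 8.

Equivalence classes: [juliett=mike], [kilo], [lima], [november].
Quotient map π: X → X/∼ sends juliett ↦ [juliett=mike], kilo ↦ [kilo], lima ↦ [lima], mike ↦ [juliett=mike], november ↦ [november].
For each subset V ⊆ X/∼, compute π^{-1}(V) ⊆ X and check whether π^{-1}(V) ∈ τ. V is open in τ_Q iff π^{-1}(V) ∈ τ.
  V = {}: π^{-1}(V) = ∅ ∈ τ ✓.
  V = {[juliett=mike]}: π^{-1}(V) = {juliett, mike} ∈ τ ✓.
  V = {[kilo]}: π^{-1}(V) = {kilo} ∉ τ ✗.
  V = {[juliett=mike], [kilo]}: π^{-1}(V) = {juliett, kilo, mike} ∉ τ ✗.
  V = {[lima]}: π^{-1}(V) = {lima} ∉ τ ✗.
  V = {[juliett=mike], [lima]}: π^{-1}(V) = {juliett, lima, mike} ∉ τ ✗.
  V = {[kilo], [lima]}: π^{-1}(V) = {kilo, lima} ∈ τ ✓.
  V = {[juliett=mike], [kilo], [lima]}: π^{-1}(V) = {juliett, kilo, lima, mike} ∈ τ ✓.
  V = {[november]}: π^{-1}(V) = {november} ∈ τ ✓.
  V = {[juliett=mike], [november]}: π^{-1}(V) = {juliett, mike, november} ∈ τ ✓.
  V = {[kilo], [november]}: π^{-1}(V) = {kilo, november} ∉ τ ✗.
  V = {[juliett=mike], [kilo], [november]}: π^{-1}(V) = {juliett, kilo, mike, november} ∉ τ ✗.
  V = {[lima], [november]}: π^{-1}(V) = {lima, november} ∉ τ ✗.
  V = {[juliett=mike], [lima], [november]}: π^{-1}(V) = {juliett, lima, mike, november} ∉ τ ✗.
  V = {[kilo], [lima], [november]}: π^{-1}(V) = {kilo, lima, november} ∈ τ ✓.
  V = {[juliett=mike], [kilo], [lima], [november]}: π^{-1}(V) = {juliett, kilo, lima, mike, november} ∈ τ ✓.
Open sets in the quotient: τ_Q = {{}, {[juliett=mike]}, {[kilo], [lima]}, {[juliett=mike], [kilo], [lima]}, {[november]}, {[juliett=mike], [november]}, {[kilo], [lima], [november]}, {[juliett=mike], [kilo], [lima], [november]}} (8 elements).


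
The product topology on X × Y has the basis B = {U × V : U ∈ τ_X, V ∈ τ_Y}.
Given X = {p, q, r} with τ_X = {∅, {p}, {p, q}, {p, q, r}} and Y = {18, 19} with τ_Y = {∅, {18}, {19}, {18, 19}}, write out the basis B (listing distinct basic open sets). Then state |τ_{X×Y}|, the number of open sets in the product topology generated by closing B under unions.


Basis B = {∅ × ∅, {p} × {18}, {p} × {19}, {p} × {18, 19}, {p, q} × {18}, {p, q} × {19}, {p, q, r} × {18}, {p, q, r} × {19}, {p, q} × {18, 19}, {p, q, r} × {18, 19}}; |τ_{X×Y}| = 16.

Enumerate products U × V with U ∈ τ_X, V ∈ τ_Y (deduplicated):
  ∅ × ∅ = {} (∅)
  {p} × {18} = {(p,18)}
  {p} × {19} = {(p,19)}
  {p} × {18, 19} = {(p,18), (p,19)}
  {p, q} × {18} = {(p,18), (q,18)}
  {p, q} × {19} = {(p,19), (q,19)}
  {p, q, r} × {18} = {(p,18), (q,18), (r,18)}
  {p, q, r} × {19} = {(p,19), (q,19), (r,19)}
  {p, q} × {18, 19} = {(p,18), (p,19), (q,18), (q,19)}
  {p, q, r} × {18, 19} = {(p,18), (p,19), (q,18), (q,19), (r,18), (r,19)}
These 10 distinct sets form the basis B.
Close under arbitrary unions to get τ_{X×Y}; counting gives |τ_{X×Y}| = 16.


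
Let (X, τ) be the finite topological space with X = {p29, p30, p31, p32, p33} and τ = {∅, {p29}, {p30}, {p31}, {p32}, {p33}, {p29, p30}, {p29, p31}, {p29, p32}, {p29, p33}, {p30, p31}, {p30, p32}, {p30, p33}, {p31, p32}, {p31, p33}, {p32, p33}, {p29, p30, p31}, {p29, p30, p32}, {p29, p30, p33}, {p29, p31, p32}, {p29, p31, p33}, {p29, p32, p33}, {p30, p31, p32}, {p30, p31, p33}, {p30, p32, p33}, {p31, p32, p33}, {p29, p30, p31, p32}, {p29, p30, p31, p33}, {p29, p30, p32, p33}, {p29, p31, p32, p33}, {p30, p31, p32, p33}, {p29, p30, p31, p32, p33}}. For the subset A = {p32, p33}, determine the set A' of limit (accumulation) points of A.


A' = ∅

For each x ∈ X, list the open sets U ∈ τ with x ∈ U, then check whether U ∩ (A ∖ {x}) ≠ ∅ for every such U.
  x = p29: open {p29} ∋ x has {p29} ∩ (A ∖ {p29}) = ∅, so x is NOT a limit point.
  x = p30: open {p30} ∋ x has {p30} ∩ (A ∖ {p30}) = ∅, so x is NOT a limit point.
  x = p31: open {p31} ∋ x has {p31} ∩ (A ∖ {p31}) = ∅, so x is NOT a limit point.
  x = p32: open {p32} ∋ x has {p32} ∩ (A ∖ {p32}) = ∅, so x is NOT a limit point.
  x = p33: open {p33} ∋ x has {p33} ∩ (A ∖ {p33}) = ∅, so x is NOT a limit point.
Collecting: A' = ∅.


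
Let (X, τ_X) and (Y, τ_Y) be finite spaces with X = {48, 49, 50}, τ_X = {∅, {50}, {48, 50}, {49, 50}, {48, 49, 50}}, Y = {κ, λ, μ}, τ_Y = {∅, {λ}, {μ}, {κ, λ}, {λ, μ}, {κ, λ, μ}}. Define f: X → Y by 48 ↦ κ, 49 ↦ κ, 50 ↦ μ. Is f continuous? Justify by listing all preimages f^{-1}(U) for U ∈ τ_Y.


f is NOT continuous.

Compute f^{-1}(U) for each U ∈ τ_Y:
  U = ∅: f^{-1}(U) = ∅ ∈ τ_X ✓.
  U = {λ}: f^{-1}(U) = ∅ ∈ τ_X ✓.
  U = {μ}: f^{-1}(U) = {50} ∈ τ_X ✓.
  U = {κ, λ}: f^{-1}(U) = {48, 49} ∉ τ_X ✗.
  U = {λ, μ}: f^{-1}(U) = {50} ∈ τ_X ✓.
  U = {κ, λ, μ}: f^{-1}(U) = {48, 49, 50} ∈ τ_X ✓.
Found U = {κ, λ} with f^{-1}(U) = {48, 49} not in τ_X. Therefore f is NOT continuous.


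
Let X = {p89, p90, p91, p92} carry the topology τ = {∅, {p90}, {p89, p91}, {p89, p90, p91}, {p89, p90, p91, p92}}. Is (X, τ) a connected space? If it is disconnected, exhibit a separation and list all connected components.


(X, τ) is connected.

Find clopen sets (U ∈ τ with X ∖ U ∈ τ):
  U = ∅, X ∖ U = {p89, p90, p91, p92} — both open, so U is clopen.
  U = {p89, p90, p91, p92}, X ∖ U = ∅ — both open, so U is clopen.
Only trivial clopens (∅ and X) exist, so (X, τ) is connected.
Compute connected components by grouping points that agree on all clopens:
  component: {p89, p90, p91, p92}


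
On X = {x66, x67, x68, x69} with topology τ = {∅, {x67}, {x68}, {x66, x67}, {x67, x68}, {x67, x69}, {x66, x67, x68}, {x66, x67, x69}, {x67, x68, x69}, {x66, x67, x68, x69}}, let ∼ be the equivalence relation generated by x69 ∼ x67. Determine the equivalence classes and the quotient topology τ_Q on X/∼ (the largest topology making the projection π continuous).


X/∼ = {[x66], [x67=x69], [x68]}; |τ_Q| = 6.

Equivalence classes: [x66], [x67=x69], [x68].
Quotient map π: X → X/∼ sends x66 ↦ [x66], x67 ↦ [x67=x69], x68 ↦ [x68], x69 ↦ [x67=x69].
For each subset V ⊆ X/∼, compute π^{-1}(V) ⊆ X and check whether π^{-1}(V) ∈ τ. V is open in τ_Q iff π^{-1}(V) ∈ τ.
  V = {}: π^{-1}(V) = ∅ ∈ τ ✓.
  V = {[x66]}: π^{-1}(V) = {x66} ∉ τ ✗.
  V = {[x67=x69]}: π^{-1}(V) = {x67, x69} ∈ τ ✓.
  V = {[x66], [x67=x69]}: π^{-1}(V) = {x66, x67, x69} ∈ τ ✓.
  V = {[x68]}: π^{-1}(V) = {x68} ∈ τ ✓.
  V = {[x66], [x68]}: π^{-1}(V) = {x66, x68} ∉ τ ✗.
  V = {[x67=x69], [x68]}: π^{-1}(V) = {x67, x68, x69} ∈ τ ✓.
  V = {[x66], [x67=x69], [x68]}: π^{-1}(V) = {x66, x67, x68, x69} ∈ τ ✓.
Open sets in the quotient: τ_Q = {{}, {[x67=x69]}, {[x66], [x67=x69]}, {[x68]}, {[x67=x69], [x68]}, {[x66], [x67=x69], [x68]}} (6 elements).


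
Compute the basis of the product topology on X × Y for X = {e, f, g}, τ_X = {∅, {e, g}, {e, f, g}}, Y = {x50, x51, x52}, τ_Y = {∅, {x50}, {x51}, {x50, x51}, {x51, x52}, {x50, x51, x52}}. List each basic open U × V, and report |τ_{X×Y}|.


Basis B = {∅ × ∅, {e, g} × {x50}, {e, g} × {x51}, {e, f, g} × {x50}, {e, f, g} × {x51}, {e, g} × {x50, x51}, {e, g} × {x51, x52}, {e, g} × {x50, x51, x52}, {e, f, g} × {x50, x51}, {e, f, g} × {x51, x52}, {e, f, g} × {x50, x51, x52}}; |τ_{X×Y}| = 18.

Enumerate products U × V with U ∈ τ_X, V ∈ τ_Y (deduplicated):
  ∅ × ∅ = {} (∅)
  {e, g} × {x50} = {(e,x50), (g,x50)}
  {e, g} × {x51} = {(e,x51), (g,x51)}
  {e, f, g} × {x50} = {(e,x50), (f,x50), (g,x50)}
  {e, f, g} × {x51} = {(e,x51), (f,x51), (g,x51)}
  {e, g} × {x50, x51} = {(e,x50), (e,x51), (g,x50), (g,x51)}
  {e, g} × {x51, x52} = {(e,x51), (e,x52), (g,x51), (g,x52)}
  {e, g} × {x50, x51, x52} = {(e,x50), (e,x51), (e,x52), (g,x50), (g,x51), (g,x52)}
  {e, f, g} × {x50, x51} = {(e,x50), (e,x51), (f,x50), (f,x51), (g,x50), (g,x51)}
  {e, f, g} × {x51, x52} = {(e,x51), (e,x52), (f,x51), (f,x52), (g,x51), (g,x52)}
  {e, f, g} × {x50, x51, x52} = {(e,x50), (e,x51), (e,x52), (f,x50), (f,x51), (f,x52), (g,x50), (g,x51), (g,x52)}
These 11 distinct sets form the basis B.
Close under arbitrary unions to get τ_{X×Y}; counting gives |τ_{X×Y}| = 18.


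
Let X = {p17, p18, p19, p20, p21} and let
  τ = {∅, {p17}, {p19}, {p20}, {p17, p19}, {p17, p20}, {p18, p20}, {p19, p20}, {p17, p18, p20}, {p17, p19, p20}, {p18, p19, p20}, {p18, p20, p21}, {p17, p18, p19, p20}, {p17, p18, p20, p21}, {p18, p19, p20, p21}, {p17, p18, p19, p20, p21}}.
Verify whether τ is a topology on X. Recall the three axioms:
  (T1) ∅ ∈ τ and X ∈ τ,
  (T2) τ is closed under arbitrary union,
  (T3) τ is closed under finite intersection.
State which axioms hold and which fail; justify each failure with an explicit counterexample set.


τ IS a topology on X.

Axiom (T1): ∅ ∈ τ? Yes; X ∈ τ? Yes.
Axiom (T2/T3): check pairwise unions and intersections of members of τ.
All pairwise intersections and unions checked — each lies in τ. Therefore τ satisfies (T1), (T2), (T3): it IS a topology on X.


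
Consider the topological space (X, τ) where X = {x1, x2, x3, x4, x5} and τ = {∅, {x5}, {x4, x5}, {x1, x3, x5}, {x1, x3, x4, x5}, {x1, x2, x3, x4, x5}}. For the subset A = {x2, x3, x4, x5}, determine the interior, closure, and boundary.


int(A) = {x4, x5}, cl(A) = {x1, x2, x3, x4, x5}, ∂A = {x1, x2, x3}.

Closed sets in (X, τ) are complements of opens:
  closed(X, τ) = {∅, {x2}, {x2, x4}, {x1, x2, x3}, {x1, x2, x3, x4}, {x1, x2, x3, x4, x5}}.
int(A) = ⋃ {U ∈ τ : U ⊆ A}. Opens contained in A: ∅, {x5}, {x4, x5}.
Taking the union of these: int(A) = {x4, x5}.
cl(A) = ⋂ {C closed : A ⊆ C}. Closed sets containing A: {x1, x2, x3, x4, x5}.
Intersecting these: cl(A) = {x1, x2, x3, x4, x5}.
∂A = cl(A) ∖ int(A) = {x1, x2, x3, x4, x5} ∖ {x4, x5} = {x1, x2, x3}.


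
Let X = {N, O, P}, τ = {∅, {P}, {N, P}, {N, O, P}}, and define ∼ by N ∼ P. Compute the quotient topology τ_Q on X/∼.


X/∼ = {[N=P], [O]}; |τ_Q| = 3.

Equivalence classes: [N=P], [O].
Quotient map π: X → X/∼ sends N ↦ [N=P], O ↦ [O], P ↦ [N=P].
For each subset V ⊆ X/∼, compute π^{-1}(V) ⊆ X and check whether π^{-1}(V) ∈ τ. V is open in τ_Q iff π^{-1}(V) ∈ τ.
  V = {}: π^{-1}(V) = ∅ ∈ τ ✓.
  V = {[N=P]}: π^{-1}(V) = {N, P} ∈ τ ✓.
  V = {[O]}: π^{-1}(V) = {O} ∉ τ ✗.
  V = {[N=P], [O]}: π^{-1}(V) = {N, O, P} ∈ τ ✓.
Open sets in the quotient: τ_Q = {{}, {[N=P]}, {[N=P], [O]}} (3 elements).


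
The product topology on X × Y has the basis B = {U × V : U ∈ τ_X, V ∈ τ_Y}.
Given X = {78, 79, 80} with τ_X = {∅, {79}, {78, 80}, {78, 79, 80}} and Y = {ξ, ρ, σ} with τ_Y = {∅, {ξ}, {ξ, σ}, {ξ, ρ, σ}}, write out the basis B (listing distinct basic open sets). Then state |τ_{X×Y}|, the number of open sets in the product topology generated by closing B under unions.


Basis B = {∅ × ∅, {79} × {ξ}, {78, 80} × {ξ}, {79} × {ξ, σ}, {78, 79, 80} × {ξ}, {79} × {ξ, ρ, σ}, {78, 80} × {ξ, σ}, {78, 80} × {ξ, ρ, σ}, {78, 79, 80} × {ξ, σ}, {78, 79, 80} × {ξ, ρ, σ}}; |τ_{X×Y}| = 16.

Enumerate products U × V with U ∈ τ_X, V ∈ τ_Y (deduplicated):
  ∅ × ∅ = {} (∅)
  {79} × {ξ} = {(79,ξ)}
  {78, 80} × {ξ} = {(78,ξ), (80,ξ)}
  {79} × {ξ, σ} = {(79,ξ), (79,σ)}
  {78, 79, 80} × {ξ} = {(78,ξ), (79,ξ), (80,ξ)}
  {79} × {ξ, ρ, σ} = {(79,ξ), (79,ρ), (79,σ)}
  {78, 80} × {ξ, σ} = {(78,ξ), (78,σ), (80,ξ), (80,σ)}
  {78, 80} × {ξ, ρ, σ} = {(78,ξ), (78,ρ), (78,σ), (80,ξ), (80,ρ), (80,σ)}
  {78, 79, 80} × {ξ, σ} = {(78,ξ), (78,σ), (79,ξ), (79,σ), (80,ξ), (80,σ)}
  {78, 79, 80} × {ξ, ρ, σ} = {(78,ξ), (78,ρ), (78,σ), (79,ξ), (79,ρ), (79,σ), (80,ξ), (80,ρ), (80,σ)}
These 10 distinct sets form the basis B.
Close under arbitrary unions to get τ_{X×Y}; counting gives |τ_{X×Y}| = 16.


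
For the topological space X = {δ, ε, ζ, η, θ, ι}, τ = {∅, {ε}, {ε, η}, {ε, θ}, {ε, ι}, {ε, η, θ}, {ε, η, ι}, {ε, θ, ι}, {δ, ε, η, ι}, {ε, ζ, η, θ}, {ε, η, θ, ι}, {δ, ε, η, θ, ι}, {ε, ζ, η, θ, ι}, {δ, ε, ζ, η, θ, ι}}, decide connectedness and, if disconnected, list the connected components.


(X, τ) is connected.

Find clopen sets (U ∈ τ with X ∖ U ∈ τ):
  U = ∅, X ∖ U = {δ, ε, ζ, η, θ, ι} — both open, so U is clopen.
  U = {δ, ε, ζ, η, θ, ι}, X ∖ U = ∅ — both open, so U is clopen.
Only trivial clopens (∅ and X) exist, so (X, τ) is connected.
Compute connected components by grouping points that agree on all clopens:
  component: {δ, ε, ζ, η, θ, ι}


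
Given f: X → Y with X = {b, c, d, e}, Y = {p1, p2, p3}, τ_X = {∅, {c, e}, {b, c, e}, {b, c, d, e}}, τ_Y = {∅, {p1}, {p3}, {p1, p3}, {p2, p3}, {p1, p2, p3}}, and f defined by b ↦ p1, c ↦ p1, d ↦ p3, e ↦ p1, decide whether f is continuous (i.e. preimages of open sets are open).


f is NOT continuous.

Compute f^{-1}(U) for each U ∈ τ_Y:
  U = ∅: f^{-1}(U) = ∅ ∈ τ_X ✓.
  U = {p1}: f^{-1}(U) = {b, c, e} ∈ τ_X ✓.
  U = {p3}: f^{-1}(U) = {d} ∉ τ_X ✗.
  U = {p1, p3}: f^{-1}(U) = {b, c, d, e} ∈ τ_X ✓.
  U = {p2, p3}: f^{-1}(U) = {d} ∉ τ_X ✗.
  U = {p1, p2, p3}: f^{-1}(U) = {b, c, d, e} ∈ τ_X ✓.
Found U = {p3} with f^{-1}(U) = {d} not in τ_X. Therefore f is NOT continuous.


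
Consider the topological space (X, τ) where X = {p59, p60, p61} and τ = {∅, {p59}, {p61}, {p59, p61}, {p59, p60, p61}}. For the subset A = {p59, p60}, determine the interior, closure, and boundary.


int(A) = {p59}, cl(A) = {p59, p60}, ∂A = {p60}.

Closed sets in (X, τ) are complements of opens:
  closed(X, τ) = {∅, {p60}, {p59, p60}, {p60, p61}, {p59, p60, p61}}.
int(A) = ⋃ {U ∈ τ : U ⊆ A}. Opens contained in A: ∅, {p59}.
Taking the union of these: int(A) = {p59}.
cl(A) = ⋂ {C closed : A ⊆ C}. Closed sets containing A: {p59, p60}, {p59, p60, p61}.
Intersecting these: cl(A) = {p59, p60}.
∂A = cl(A) ∖ int(A) = {p59, p60} ∖ {p59} = {p60}.


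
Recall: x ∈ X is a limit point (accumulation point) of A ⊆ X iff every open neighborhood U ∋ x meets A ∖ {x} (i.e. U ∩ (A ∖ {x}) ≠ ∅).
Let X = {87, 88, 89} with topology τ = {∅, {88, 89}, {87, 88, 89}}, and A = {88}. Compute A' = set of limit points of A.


A' = {87, 89}

For each x ∈ X, list the open sets U ∈ τ with x ∈ U, then check whether U ∩ (A ∖ {x}) ≠ ∅ for every such U.
  x = 87: opens ∋ x are {87, 88, 89}; each meets A ∖ {87}, so x IS a limit point.
  x = 88: open {88, 89} ∋ x has {88, 89} ∩ (A ∖ {88}) = ∅, so x is NOT a limit point.
  x = 89: opens ∋ x are {88, 89}, {87, 88, 89}; each meets A ∖ {89}, so x IS a limit point.
Collecting: A' = {87, 89}.


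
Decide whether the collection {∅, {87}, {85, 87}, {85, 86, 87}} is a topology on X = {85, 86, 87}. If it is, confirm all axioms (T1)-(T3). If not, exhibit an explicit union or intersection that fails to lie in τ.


τ IS a topology on X.

Axiom (T1): ∅ ∈ τ? Yes; X ∈ τ? Yes.
Axiom (T2/T3): check pairwise unions and intersections of members of τ.
All pairwise intersections and unions checked — each lies in τ. Therefore τ satisfies (T1), (T2), (T3): it IS a topology on X.


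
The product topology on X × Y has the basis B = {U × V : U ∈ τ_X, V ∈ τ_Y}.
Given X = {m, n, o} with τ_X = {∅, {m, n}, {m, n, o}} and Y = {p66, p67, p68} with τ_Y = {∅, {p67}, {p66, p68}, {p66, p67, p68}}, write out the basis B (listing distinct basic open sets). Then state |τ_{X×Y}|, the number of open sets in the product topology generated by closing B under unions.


Basis B = {∅ × ∅, {m, n} × {p67}, {m, n, o} × {p67}, {m, n} × {p66, p68}, {m, n} × {p66, p67, p68}, {m, n, o} × {p66, p68}, {m, n, o} × {p66, p67, p68}}; |τ_{X×Y}| = 9.

Enumerate products U × V with U ∈ τ_X, V ∈ τ_Y (deduplicated):
  ∅ × ∅ = {} (∅)
  {m, n} × {p67} = {(m,p67), (n,p67)}
  {m, n, o} × {p67} = {(m,p67), (n,p67), (o,p67)}
  {m, n} × {p66, p68} = {(m,p66), (m,p68), (n,p66), (n,p68)}
  {m, n} × {p66, p67, p68} = {(m,p66), (m,p67), (m,p68), (n,p66), (n,p67), (n,p68)}
  {m, n, o} × {p66, p68} = {(m,p66), (m,p68), (n,p66), (n,p68), (o,p66), (o,p68)}
  {m, n, o} × {p66, p67, p68} = {(m,p66), (m,p67), (m,p68), (n,p66), (n,p67), (n,p68), (o,p66), (o,p67), (o,p68)}
These 7 distinct sets form the basis B.
Close under arbitrary unions to get τ_{X×Y}; counting gives |τ_{X×Y}| = 9.
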